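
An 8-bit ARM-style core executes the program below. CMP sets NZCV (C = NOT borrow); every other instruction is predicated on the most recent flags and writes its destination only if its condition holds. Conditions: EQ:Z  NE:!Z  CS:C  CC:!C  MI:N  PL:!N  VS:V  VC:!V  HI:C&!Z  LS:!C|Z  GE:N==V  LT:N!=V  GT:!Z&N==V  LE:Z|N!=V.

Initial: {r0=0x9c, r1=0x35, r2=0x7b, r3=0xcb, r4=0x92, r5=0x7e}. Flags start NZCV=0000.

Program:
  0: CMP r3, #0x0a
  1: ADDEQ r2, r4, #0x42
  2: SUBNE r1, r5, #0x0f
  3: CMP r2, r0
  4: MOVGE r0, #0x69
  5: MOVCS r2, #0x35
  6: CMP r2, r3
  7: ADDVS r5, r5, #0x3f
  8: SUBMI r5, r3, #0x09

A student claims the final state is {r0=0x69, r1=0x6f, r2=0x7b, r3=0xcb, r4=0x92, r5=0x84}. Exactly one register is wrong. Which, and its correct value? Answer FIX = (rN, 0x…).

[0] flags=1010 → (cmp)
[1] flags=1010 EQ?F → skip
[2] flags=1010 NE?T → r1=0x6f
[3] flags=1001 → (cmp)
[4] flags=1001 GE?T → r0=0x69
[5] flags=1001 CS?F → skip
[6] flags=1001 → (cmp)
[7] flags=1001 VS?T → r5=0xbd
[8] flags=1001 MI?T → r5=0xc2

FIX = (r5, 0xc2)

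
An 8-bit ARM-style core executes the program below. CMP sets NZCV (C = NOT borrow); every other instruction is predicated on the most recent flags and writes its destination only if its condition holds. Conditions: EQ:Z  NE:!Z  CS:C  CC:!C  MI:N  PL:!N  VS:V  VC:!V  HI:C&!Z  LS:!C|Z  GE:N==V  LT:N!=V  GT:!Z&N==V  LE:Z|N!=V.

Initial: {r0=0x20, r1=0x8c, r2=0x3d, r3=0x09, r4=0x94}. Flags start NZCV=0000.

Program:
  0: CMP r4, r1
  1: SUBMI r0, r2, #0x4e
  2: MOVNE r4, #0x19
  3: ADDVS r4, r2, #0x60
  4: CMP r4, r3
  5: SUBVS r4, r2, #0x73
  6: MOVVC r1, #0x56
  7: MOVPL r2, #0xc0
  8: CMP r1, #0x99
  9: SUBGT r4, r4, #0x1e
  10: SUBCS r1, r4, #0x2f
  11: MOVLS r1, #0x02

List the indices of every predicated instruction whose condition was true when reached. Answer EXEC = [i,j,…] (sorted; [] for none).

EXEC = [2,6,7,9,11]

[0] flags=0010 → (cmp)
[1] flags=0010 MI?F → skip
[2] flags=0010 NE?T → r4=0x19
[3] flags=0010 VS?F → skip
[4] flags=0010 → (cmp)
[5] flags=0010 VS?F → skip
[6] flags=0010 VC?T → r1=0x56
[7] flags=0010 PL?T → r2=0xc0
[8] flags=1001 → (cmp)
[9] flags=1001 GT?T → r4=0xfb
[10] flags=1001 CS?F → skip
[11] flags=1001 LS?T → r1=0x02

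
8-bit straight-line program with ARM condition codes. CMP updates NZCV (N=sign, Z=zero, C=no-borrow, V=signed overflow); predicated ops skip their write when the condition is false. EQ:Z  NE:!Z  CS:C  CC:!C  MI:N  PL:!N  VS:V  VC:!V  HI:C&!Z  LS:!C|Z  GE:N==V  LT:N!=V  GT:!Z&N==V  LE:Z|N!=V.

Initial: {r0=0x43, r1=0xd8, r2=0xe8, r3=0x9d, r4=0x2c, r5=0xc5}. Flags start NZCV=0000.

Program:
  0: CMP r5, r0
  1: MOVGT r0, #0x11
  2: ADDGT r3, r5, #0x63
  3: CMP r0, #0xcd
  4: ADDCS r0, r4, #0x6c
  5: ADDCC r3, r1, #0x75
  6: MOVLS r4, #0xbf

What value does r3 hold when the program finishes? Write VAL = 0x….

0: ✓ CMP  NZCV=1010
1: · MOVGT
2: · ADDGT
3: ✓ CMP  NZCV=0000
4: · ADDCS
5: ✓ ADDCC  r3←0x4d
6: ✓ MOVLS  r4←0xbf

VAL = 0x4d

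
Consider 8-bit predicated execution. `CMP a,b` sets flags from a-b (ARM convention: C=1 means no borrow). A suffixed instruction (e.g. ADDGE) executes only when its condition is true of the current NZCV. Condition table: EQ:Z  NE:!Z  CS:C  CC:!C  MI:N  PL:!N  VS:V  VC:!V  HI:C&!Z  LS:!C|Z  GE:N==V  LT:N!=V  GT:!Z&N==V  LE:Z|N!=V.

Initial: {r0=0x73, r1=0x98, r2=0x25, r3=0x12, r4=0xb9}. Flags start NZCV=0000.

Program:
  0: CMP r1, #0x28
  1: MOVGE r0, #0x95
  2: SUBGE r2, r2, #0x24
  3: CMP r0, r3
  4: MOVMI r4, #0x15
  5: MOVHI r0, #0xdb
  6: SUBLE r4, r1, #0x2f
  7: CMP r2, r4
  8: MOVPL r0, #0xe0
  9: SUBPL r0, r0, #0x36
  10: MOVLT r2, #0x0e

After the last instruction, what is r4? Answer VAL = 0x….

[0] flags=0011 → (cmp)
[1] flags=0011 GE?F → skip
[2] flags=0011 GE?F → skip
[3] flags=0010 → (cmp)
[4] flags=0010 MI?F → skip
[5] flags=0010 HI?T → r0=0xdb
[6] flags=0010 LE?F → skip
[7] flags=0000 → (cmp)
[8] flags=0000 PL?T → r0=0xe0
[9] flags=0000 PL?T → r0=0xaa
[10] flags=0000 LT?F → skip

VAL = 0xb9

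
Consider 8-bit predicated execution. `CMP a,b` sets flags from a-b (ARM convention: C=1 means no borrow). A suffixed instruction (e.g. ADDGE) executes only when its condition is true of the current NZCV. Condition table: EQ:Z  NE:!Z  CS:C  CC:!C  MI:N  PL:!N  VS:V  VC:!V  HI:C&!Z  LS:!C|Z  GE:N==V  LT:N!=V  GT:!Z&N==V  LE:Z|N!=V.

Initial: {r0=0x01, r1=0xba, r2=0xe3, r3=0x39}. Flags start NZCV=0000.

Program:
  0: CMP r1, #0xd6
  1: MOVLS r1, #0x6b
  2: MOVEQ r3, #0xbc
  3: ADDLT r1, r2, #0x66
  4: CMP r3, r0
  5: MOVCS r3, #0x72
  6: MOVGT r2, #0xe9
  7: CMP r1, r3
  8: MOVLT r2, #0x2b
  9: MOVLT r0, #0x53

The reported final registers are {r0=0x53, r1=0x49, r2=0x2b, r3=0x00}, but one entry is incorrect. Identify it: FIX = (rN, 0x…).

[0] flags=1000 → (cmp)
[1] flags=1000 LS?T → r1=0x6b
[2] flags=1000 EQ?F → skip
[3] flags=1000 LT?T → r1=0x49
[4] flags=0010 → (cmp)
[5] flags=0010 CS?T → r3=0x72
[6] flags=0010 GT?T → r2=0xe9
[7] flags=1000 → (cmp)
[8] flags=1000 LT?T → r2=0x2b
[9] flags=1000 LT?T → r0=0x53

FIX = (r3, 0x72)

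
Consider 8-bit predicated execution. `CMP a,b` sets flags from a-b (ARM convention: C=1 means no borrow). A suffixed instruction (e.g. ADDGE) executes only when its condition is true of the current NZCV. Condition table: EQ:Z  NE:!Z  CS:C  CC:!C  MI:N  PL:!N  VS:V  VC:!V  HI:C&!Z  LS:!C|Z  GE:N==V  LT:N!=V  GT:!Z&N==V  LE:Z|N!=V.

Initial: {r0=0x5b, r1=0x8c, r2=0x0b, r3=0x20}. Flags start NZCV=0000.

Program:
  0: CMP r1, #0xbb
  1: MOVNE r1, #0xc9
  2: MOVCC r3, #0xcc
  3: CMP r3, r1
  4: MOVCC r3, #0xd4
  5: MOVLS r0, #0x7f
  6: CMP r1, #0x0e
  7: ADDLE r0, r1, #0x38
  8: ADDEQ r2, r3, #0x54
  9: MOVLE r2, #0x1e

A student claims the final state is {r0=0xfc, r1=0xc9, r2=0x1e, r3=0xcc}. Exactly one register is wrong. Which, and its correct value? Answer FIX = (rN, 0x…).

0: ✓ CMP  NZCV=1000
1: ✓ MOVNE  r1←0xc9
2: ✓ MOVCC  r3←0xcc
3: ✓ CMP  NZCV=0010
4: · MOVCC
5: · MOVLS
6: ✓ CMP  NZCV=1010
7: ✓ ADDLE  r0←0x01
8: · ADDEQ
9: ✓ MOVLE  r2←0x1e

FIX = (r0, 0x01)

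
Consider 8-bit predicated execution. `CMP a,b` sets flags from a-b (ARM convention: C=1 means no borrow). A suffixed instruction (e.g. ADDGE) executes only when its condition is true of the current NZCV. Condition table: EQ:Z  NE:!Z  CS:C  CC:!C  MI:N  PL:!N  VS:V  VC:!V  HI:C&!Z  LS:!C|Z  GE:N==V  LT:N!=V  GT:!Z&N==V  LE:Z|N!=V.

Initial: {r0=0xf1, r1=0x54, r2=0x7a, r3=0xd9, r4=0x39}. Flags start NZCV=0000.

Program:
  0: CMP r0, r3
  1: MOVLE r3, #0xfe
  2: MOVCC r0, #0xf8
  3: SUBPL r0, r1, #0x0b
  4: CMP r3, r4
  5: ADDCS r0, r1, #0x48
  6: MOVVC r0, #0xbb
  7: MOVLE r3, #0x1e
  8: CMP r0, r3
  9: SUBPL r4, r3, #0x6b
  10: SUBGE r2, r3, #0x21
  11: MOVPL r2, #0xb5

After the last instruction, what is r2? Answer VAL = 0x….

0: ✓ CMP  NZCV=0010
1: · MOVLE
2: · MOVCC
3: ✓ SUBPL  r0←0x49
4: ✓ CMP  NZCV=1010
5: ✓ ADDCS  r0←0x9c
6: ✓ MOVVC  r0←0xbb
7: ✓ MOVLE  r3←0x1e
8: ✓ CMP  NZCV=1010
9: · SUBPL
10: · SUBGE
11: · MOVPL

VAL = 0x7a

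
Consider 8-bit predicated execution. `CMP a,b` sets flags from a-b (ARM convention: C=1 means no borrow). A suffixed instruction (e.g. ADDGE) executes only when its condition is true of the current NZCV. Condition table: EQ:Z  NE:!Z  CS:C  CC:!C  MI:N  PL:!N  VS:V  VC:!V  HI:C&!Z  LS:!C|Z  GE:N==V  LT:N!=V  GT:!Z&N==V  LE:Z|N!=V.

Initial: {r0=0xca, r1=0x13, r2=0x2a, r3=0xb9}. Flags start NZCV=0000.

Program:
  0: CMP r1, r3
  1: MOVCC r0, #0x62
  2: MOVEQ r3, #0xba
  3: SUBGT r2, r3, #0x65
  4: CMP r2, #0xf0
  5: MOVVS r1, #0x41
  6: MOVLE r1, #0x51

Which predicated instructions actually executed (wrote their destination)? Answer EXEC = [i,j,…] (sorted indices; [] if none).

0: ✓ CMP  NZCV=0000
1: ✓ MOVCC  r0←0x62
2: · MOVEQ
3: ✓ SUBGT  r2←0x54
4: ✓ CMP  NZCV=0000
5: · MOVVS
6: · MOVLE

EXEC = [1,3]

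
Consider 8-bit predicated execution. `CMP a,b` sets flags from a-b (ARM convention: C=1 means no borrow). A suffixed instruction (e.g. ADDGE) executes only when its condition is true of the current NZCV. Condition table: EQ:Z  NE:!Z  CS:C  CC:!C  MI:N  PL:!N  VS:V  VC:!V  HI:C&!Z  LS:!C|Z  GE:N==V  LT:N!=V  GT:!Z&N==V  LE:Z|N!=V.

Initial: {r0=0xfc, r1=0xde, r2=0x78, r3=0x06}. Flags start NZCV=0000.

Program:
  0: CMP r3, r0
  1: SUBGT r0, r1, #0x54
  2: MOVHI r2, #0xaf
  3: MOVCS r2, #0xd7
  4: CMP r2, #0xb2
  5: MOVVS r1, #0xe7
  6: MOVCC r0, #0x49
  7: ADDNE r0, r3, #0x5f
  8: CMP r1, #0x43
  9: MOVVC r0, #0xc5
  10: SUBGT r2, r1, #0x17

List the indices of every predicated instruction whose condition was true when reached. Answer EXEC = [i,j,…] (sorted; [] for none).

0: ✓ CMP  NZCV=0000
1: ✓ SUBGT  r0←0x8a
2: · MOVHI
3: · MOVCS
4: ✓ CMP  NZCV=1001
5: ✓ MOVVS  r1←0xe7
6: ✓ MOVCC  r0←0x49
7: ✓ ADDNE  r0←0x65
8: ✓ CMP  NZCV=1010
9: ✓ MOVVC  r0←0xc5
10: · SUBGT

EXEC = [1,5,6,7,9]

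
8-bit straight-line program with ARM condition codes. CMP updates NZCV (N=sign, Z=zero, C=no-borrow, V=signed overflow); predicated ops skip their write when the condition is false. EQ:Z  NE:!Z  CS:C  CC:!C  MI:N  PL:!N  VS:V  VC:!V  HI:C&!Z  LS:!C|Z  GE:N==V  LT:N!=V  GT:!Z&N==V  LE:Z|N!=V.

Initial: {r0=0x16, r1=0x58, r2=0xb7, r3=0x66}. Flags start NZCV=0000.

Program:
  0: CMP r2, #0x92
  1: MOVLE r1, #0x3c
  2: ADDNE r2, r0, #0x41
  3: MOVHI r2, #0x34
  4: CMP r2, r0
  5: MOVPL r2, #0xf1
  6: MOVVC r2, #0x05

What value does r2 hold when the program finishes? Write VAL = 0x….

[0] flags=0010 → (cmp)
[1] flags=0010 LE?F → skip
[2] flags=0010 NE?T → r2=0x57
[3] flags=0010 HI?T → r2=0x34
[4] flags=0010 → (cmp)
[5] flags=0010 PL?T → r2=0xf1
[6] flags=0010 VC?T → r2=0x05

VAL = 0x05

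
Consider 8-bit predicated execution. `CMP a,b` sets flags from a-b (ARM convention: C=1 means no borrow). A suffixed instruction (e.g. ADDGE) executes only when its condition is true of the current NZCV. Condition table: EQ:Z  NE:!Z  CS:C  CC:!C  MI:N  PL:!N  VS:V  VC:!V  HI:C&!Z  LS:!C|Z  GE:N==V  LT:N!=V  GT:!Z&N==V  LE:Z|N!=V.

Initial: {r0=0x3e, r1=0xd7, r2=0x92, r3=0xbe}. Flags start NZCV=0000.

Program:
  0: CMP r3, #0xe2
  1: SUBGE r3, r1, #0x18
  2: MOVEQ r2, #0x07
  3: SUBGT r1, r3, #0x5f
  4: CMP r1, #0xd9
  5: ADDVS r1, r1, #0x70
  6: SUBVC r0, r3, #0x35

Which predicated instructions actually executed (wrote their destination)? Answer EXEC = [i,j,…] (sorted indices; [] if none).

EXEC = [6]

0: ✓ CMP  NZCV=1000
1: · SUBGE
2: · MOVEQ
3: · SUBGT
4: ✓ CMP  NZCV=1000
5: · ADDVS
6: ✓ SUBVC  r0←0x89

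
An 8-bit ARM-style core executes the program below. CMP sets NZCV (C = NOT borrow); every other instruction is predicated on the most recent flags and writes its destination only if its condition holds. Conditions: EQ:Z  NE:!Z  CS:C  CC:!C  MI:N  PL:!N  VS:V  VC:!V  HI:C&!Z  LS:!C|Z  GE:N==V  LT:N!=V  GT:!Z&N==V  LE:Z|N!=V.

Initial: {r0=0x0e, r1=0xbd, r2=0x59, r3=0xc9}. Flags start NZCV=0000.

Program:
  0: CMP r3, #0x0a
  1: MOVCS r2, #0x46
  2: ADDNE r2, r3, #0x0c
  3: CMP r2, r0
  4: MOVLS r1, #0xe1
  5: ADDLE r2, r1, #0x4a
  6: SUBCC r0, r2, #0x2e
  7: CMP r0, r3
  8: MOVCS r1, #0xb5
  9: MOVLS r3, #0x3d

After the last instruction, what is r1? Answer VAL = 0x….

[0] flags=1010 → (cmp)
[1] flags=1010 CS?T → r2=0x46
[2] flags=1010 NE?T → r2=0xd5
[3] flags=1010 → (cmp)
[4] flags=1010 LS?F → skip
[5] flags=1010 LE?T → r2=0x07
[6] flags=1010 CC?F → skip
[7] flags=0000 → (cmp)
[8] flags=0000 CS?F → skip
[9] flags=0000 LS?T → r3=0x3d

VAL = 0xbd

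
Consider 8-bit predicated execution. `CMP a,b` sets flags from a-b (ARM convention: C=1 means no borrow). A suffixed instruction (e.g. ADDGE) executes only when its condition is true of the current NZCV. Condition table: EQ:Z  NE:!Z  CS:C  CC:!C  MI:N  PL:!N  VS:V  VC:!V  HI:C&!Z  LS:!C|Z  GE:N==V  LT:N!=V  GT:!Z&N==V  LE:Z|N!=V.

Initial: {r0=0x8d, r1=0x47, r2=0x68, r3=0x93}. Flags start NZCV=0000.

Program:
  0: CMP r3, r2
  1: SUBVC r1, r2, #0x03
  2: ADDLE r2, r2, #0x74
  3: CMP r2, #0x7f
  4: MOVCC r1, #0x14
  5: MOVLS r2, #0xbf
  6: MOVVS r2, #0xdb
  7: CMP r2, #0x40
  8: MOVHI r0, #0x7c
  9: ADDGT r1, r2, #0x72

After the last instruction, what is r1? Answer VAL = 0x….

[0] flags=0011 → (cmp)
[1] flags=0011 VC?F → skip
[2] flags=0011 LE?T → r2=0xdc
[3] flags=0011 → (cmp)
[4] flags=0011 CC?F → skip
[5] flags=0011 LS?F → skip
[6] flags=0011 VS?T → r2=0xdb
[7] flags=1010 → (cmp)
[8] flags=1010 HI?T → r0=0x7c
[9] flags=1010 GT?F → skip

VAL = 0x47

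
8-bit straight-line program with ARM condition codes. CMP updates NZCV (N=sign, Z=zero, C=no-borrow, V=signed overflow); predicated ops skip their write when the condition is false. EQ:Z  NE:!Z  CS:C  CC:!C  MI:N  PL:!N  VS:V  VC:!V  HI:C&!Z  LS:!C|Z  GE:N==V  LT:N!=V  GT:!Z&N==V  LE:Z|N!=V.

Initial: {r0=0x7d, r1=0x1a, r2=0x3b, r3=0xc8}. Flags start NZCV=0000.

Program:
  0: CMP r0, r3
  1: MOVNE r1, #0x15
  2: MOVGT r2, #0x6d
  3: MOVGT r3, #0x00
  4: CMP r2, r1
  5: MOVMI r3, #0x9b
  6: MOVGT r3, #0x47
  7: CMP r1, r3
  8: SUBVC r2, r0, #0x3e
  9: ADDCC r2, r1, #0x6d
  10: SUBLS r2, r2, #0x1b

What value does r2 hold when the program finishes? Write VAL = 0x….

0: ✓ CMP  NZCV=1001
1: ✓ MOVNE  r1←0x15
2: ✓ MOVGT  r2←0x6d
3: ✓ MOVGT  r3←0x00
4: ✓ CMP  NZCV=0010
5: · MOVMI
6: ✓ MOVGT  r3←0x47
7: ✓ CMP  NZCV=1000
8: ✓ SUBVC  r2←0x3f
9: ✓ ADDCC  r2←0x82
10: ✓ SUBLS  r2←0x67

VAL = 0x67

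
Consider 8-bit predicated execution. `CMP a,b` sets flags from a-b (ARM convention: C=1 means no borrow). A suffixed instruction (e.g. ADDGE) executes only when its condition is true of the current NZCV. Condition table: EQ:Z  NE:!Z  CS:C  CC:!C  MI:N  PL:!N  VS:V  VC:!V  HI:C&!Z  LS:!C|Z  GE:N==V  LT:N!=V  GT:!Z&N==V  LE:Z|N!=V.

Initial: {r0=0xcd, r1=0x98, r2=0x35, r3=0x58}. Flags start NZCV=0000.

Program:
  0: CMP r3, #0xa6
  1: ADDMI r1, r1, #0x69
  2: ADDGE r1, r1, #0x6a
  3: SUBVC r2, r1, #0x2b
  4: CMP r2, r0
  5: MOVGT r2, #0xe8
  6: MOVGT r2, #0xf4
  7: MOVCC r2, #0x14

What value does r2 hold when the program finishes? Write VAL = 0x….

VAL = 0x14

[0] flags=1001 → (cmp)
[1] flags=1001 MI?T → r1=0x01
[2] flags=1001 GE?T → r1=0x6b
[3] flags=1001 VC?F → skip
[4] flags=0000 → (cmp)
[5] flags=0000 GT?T → r2=0xe8
[6] flags=0000 GT?T → r2=0xf4
[7] flags=0000 CC?T → r2=0x14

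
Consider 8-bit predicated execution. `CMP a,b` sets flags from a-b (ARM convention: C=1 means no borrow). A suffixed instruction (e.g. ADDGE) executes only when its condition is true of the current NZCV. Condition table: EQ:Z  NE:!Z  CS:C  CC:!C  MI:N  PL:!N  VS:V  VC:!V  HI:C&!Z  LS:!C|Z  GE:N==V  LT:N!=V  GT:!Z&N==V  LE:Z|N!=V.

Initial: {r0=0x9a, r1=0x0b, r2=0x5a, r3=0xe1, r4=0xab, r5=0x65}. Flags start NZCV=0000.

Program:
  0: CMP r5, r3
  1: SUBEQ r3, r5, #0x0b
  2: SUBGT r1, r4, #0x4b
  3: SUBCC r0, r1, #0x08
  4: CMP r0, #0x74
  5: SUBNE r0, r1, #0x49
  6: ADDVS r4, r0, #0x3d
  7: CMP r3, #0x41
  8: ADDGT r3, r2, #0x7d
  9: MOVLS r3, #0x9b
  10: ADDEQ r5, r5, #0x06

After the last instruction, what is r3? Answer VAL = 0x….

VAL = 0xe1

0: ✓ CMP  NZCV=1001
1: · SUBEQ
2: ✓ SUBGT  r1←0x60
3: ✓ SUBCC  r0←0x58
4: ✓ CMP  NZCV=1000
5: ✓ SUBNE  r0←0x17
6: · ADDVS
7: ✓ CMP  NZCV=1010
8: · ADDGT
9: · MOVLS
10: · ADDEQ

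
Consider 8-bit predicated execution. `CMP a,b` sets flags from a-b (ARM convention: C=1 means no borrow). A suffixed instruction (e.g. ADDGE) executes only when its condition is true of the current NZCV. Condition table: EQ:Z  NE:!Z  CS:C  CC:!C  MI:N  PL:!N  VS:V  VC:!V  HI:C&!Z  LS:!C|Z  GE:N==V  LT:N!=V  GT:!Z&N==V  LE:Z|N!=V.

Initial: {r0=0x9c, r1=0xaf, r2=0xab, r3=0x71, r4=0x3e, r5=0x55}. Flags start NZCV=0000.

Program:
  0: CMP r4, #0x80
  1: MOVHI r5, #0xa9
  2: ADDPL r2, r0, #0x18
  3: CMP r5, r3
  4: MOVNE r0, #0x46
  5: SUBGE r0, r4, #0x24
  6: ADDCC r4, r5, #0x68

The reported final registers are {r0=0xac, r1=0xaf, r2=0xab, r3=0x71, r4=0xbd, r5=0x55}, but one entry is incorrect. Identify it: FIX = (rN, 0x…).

FIX = (r0, 0x46)

[0] flags=1001 → (cmp)
[1] flags=1001 HI?F → skip
[2] flags=1001 PL?F → skip
[3] flags=1000 → (cmp)
[4] flags=1000 NE?T → r0=0x46
[5] flags=1000 GE?F → skip
[6] flags=1000 CC?T → r4=0xbd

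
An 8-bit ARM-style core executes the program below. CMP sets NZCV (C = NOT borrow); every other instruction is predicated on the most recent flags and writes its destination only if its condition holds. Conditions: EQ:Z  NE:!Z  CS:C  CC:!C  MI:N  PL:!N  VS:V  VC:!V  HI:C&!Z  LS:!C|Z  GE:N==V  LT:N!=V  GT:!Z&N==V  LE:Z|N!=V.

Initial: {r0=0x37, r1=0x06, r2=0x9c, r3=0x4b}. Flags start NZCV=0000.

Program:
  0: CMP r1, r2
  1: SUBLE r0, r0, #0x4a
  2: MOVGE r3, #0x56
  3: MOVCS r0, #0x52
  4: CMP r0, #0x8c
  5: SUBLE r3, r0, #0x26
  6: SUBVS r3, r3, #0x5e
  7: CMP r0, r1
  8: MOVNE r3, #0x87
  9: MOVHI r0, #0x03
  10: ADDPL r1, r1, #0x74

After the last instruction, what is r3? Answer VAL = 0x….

0: ✓ CMP  NZCV=0000
1: · SUBLE
2: ✓ MOVGE  r3←0x56
3: · MOVCS
4: ✓ CMP  NZCV=1001
5: · SUBLE
6: ✓ SUBVS  r3←0xf8
7: ✓ CMP  NZCV=0010
8: ✓ MOVNE  r3←0x87
9: ✓ MOVHI  r0←0x03
10: ✓ ADDPL  r1←0x7a

VAL = 0x87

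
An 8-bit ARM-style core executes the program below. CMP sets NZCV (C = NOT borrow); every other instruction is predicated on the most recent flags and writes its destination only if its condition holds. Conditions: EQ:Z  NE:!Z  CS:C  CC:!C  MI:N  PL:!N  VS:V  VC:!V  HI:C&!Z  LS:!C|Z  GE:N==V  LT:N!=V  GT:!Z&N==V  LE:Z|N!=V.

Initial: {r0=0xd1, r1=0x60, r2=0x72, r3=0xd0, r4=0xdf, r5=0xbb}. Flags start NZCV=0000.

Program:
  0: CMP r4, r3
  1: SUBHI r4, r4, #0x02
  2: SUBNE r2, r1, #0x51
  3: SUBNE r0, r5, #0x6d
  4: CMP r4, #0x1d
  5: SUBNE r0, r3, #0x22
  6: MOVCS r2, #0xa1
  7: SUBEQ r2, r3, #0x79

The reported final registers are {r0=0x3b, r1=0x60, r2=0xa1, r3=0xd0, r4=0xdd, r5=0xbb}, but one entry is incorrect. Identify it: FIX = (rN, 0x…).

0: ✓ CMP  NZCV=0010
1: ✓ SUBHI  r4←0xdd
2: ✓ SUBNE  r2←0x0f
3: ✓ SUBNE  r0←0x4e
4: ✓ CMP  NZCV=1010
5: ✓ SUBNE  r0←0xae
6: ✓ MOVCS  r2←0xa1
7: · SUBEQ

FIX = (r0, 0xae)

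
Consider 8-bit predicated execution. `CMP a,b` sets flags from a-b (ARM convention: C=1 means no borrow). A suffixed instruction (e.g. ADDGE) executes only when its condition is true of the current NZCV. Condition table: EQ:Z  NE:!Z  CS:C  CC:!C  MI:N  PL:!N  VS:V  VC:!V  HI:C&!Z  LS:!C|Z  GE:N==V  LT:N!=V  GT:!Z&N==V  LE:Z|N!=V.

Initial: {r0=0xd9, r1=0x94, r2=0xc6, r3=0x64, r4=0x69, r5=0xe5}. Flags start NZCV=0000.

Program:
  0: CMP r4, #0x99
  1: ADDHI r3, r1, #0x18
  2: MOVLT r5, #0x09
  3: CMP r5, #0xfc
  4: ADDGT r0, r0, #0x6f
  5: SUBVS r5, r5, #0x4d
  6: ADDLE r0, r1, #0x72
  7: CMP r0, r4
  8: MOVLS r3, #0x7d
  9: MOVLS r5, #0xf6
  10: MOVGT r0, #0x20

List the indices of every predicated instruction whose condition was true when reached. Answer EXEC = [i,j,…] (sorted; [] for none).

0: ✓ CMP  NZCV=1001
1: · ADDHI
2: · MOVLT
3: ✓ CMP  NZCV=1000
4: · ADDGT
5: · SUBVS
6: ✓ ADDLE  r0←0x06
7: ✓ CMP  NZCV=1000
8: ✓ MOVLS  r3←0x7d
9: ✓ MOVLS  r5←0xf6
10: · MOVGT

EXEC = [6,8,9]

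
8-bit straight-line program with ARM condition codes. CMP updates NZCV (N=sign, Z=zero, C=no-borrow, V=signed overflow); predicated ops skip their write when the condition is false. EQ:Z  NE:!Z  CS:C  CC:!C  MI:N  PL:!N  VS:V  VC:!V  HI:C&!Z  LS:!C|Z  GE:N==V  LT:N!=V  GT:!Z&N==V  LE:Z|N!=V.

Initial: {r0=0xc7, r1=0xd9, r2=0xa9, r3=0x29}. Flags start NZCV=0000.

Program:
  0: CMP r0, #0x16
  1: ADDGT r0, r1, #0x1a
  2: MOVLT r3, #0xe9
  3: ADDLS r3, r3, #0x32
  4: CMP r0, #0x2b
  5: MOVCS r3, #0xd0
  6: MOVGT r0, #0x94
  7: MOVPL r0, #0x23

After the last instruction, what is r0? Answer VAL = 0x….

VAL = 0xc7

[0] flags=1010 → (cmp)
[1] flags=1010 GT?F → skip
[2] flags=1010 LT?T → r3=0xe9
[3] flags=1010 LS?F → skip
[4] flags=1010 → (cmp)
[5] flags=1010 CS?T → r3=0xd0
[6] flags=1010 GT?F → skip
[7] flags=1010 PL?F → skip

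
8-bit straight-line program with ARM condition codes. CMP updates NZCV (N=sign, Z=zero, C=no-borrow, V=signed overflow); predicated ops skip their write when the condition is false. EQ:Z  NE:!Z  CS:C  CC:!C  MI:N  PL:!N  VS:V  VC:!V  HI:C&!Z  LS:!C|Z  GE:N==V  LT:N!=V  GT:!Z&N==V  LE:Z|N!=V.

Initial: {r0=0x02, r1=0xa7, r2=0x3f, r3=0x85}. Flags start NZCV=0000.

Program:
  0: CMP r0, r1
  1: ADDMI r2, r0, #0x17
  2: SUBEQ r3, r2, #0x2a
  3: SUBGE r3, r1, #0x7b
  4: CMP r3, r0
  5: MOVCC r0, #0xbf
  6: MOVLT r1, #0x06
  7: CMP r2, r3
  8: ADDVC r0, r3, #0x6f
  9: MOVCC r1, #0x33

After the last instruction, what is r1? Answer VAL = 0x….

[0] flags=0000 → (cmp)
[1] flags=0000 MI?F → skip
[2] flags=0000 EQ?F → skip
[3] flags=0000 GE?T → r3=0x2c
[4] flags=0010 → (cmp)
[5] flags=0010 CC?F → skip
[6] flags=0010 LT?F → skip
[7] flags=0010 → (cmp)
[8] flags=0010 VC?T → r0=0x9b
[9] flags=0010 CC?F → skip

VAL = 0xa7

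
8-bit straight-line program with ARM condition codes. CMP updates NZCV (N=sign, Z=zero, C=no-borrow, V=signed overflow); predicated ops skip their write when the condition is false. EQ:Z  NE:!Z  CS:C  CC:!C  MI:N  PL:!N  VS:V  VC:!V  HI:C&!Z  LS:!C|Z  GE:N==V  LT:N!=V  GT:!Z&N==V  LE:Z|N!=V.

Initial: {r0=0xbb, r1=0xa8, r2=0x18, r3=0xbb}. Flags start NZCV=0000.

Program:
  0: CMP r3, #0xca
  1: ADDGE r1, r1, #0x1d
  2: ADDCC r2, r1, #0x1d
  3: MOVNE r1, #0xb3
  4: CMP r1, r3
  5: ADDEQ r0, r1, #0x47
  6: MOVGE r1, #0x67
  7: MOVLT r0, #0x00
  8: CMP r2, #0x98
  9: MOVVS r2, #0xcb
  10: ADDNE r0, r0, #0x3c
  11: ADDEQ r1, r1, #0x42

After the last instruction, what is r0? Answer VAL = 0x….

VAL = 0x3c

0: ✓ CMP  NZCV=1000
1: · ADDGE
2: ✓ ADDCC  r2←0xc5
3: ✓ MOVNE  r1←0xb3
4: ✓ CMP  NZCV=1000
5: · ADDEQ
6: · MOVGE
7: ✓ MOVLT  r0←0x00
8: ✓ CMP  NZCV=0010
9: · MOVVS
10: ✓ ADDNE  r0←0x3c
11: · ADDEQ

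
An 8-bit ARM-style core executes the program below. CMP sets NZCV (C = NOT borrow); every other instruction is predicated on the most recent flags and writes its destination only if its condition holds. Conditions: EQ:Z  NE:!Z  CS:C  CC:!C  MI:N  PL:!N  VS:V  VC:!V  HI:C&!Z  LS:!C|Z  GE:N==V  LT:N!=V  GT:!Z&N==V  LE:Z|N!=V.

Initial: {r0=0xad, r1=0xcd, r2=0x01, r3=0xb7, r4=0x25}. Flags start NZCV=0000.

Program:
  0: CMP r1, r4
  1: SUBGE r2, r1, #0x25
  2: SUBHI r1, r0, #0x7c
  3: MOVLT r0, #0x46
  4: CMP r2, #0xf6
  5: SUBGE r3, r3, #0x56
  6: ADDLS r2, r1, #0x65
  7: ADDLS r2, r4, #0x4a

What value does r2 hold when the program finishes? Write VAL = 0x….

0: ✓ CMP  NZCV=1010
1: · SUBGE
2: ✓ SUBHI  r1←0x31
3: ✓ MOVLT  r0←0x46
4: ✓ CMP  NZCV=0000
5: ✓ SUBGE  r3←0x61
6: ✓ ADDLS  r2←0x96
7: ✓ ADDLS  r2←0x6f

VAL = 0x6f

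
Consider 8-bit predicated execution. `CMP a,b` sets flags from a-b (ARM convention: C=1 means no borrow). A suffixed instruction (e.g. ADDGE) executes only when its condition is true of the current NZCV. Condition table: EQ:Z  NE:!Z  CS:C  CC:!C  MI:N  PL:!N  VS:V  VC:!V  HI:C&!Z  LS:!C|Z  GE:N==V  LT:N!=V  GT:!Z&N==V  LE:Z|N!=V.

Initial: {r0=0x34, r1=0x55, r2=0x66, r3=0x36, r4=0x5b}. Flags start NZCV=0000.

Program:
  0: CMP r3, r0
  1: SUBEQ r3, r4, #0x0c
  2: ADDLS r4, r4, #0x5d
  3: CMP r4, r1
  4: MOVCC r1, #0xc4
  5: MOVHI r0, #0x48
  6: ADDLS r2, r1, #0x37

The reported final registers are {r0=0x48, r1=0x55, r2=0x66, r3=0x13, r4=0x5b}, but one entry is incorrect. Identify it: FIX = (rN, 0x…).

FIX = (r3, 0x36)

[0] flags=0010 → (cmp)
[1] flags=0010 EQ?F → skip
[2] flags=0010 LS?F → skip
[3] flags=0010 → (cmp)
[4] flags=0010 CC?F → skip
[5] flags=0010 HI?T → r0=0x48
[6] flags=0010 LS?F → skip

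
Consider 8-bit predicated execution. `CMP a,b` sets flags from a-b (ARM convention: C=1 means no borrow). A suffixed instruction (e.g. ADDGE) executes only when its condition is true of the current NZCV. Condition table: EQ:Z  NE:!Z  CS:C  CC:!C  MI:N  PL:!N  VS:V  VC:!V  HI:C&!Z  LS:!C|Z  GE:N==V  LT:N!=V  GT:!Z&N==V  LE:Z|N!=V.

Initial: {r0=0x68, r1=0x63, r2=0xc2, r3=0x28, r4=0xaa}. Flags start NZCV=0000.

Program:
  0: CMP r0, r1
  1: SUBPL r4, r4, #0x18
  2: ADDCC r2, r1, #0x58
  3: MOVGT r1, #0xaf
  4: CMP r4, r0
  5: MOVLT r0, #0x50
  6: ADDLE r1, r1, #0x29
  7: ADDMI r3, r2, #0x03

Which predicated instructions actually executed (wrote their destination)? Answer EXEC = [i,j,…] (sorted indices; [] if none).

EXEC = [1,3,5,6]

[0] flags=0010 → (cmp)
[1] flags=0010 PL?T → r4=0x92
[2] flags=0010 CC?F → skip
[3] flags=0010 GT?T → r1=0xaf
[4] flags=0011 → (cmp)
[5] flags=0011 LT?T → r0=0x50
[6] flags=0011 LE?T → r1=0xd8
[7] flags=0011 MI?F → skip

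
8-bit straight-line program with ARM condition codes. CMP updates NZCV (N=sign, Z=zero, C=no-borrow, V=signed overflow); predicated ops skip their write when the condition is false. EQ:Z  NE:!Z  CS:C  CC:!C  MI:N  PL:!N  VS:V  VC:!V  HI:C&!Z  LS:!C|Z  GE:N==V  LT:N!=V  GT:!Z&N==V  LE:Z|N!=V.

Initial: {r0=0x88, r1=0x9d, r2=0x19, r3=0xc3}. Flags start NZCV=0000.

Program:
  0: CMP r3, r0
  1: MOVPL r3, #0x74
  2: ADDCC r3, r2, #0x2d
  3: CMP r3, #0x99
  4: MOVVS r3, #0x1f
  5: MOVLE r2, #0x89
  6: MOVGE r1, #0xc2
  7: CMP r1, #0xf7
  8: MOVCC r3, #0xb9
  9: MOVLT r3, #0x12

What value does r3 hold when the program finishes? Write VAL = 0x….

[0] flags=0010 → (cmp)
[1] flags=0010 PL?T → r3=0x74
[2] flags=0010 CC?F → skip
[3] flags=1001 → (cmp)
[4] flags=1001 VS?T → r3=0x1f
[5] flags=1001 LE?F → skip
[6] flags=1001 GE?T → r1=0xc2
[7] flags=1000 → (cmp)
[8] flags=1000 CC?T → r3=0xb9
[9] flags=1000 LT?T → r3=0x12

VAL = 0x12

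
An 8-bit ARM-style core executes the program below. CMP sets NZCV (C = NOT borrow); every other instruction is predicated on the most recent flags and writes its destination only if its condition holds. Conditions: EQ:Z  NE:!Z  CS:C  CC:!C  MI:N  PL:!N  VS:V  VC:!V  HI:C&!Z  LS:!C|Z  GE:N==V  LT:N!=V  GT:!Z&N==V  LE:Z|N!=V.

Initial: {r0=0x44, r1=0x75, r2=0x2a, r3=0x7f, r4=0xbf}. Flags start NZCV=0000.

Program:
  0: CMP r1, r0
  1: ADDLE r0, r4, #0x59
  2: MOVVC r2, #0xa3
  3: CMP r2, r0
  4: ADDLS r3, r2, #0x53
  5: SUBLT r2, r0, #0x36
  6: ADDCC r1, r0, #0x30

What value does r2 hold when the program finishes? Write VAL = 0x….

[0] flags=0010 → (cmp)
[1] flags=0010 LE?F → skip
[2] flags=0010 VC?T → r2=0xa3
[3] flags=0011 → (cmp)
[4] flags=0011 LS?F → skip
[5] flags=0011 LT?T → r2=0x0e
[6] flags=0011 CC?F → skip

VAL = 0x0e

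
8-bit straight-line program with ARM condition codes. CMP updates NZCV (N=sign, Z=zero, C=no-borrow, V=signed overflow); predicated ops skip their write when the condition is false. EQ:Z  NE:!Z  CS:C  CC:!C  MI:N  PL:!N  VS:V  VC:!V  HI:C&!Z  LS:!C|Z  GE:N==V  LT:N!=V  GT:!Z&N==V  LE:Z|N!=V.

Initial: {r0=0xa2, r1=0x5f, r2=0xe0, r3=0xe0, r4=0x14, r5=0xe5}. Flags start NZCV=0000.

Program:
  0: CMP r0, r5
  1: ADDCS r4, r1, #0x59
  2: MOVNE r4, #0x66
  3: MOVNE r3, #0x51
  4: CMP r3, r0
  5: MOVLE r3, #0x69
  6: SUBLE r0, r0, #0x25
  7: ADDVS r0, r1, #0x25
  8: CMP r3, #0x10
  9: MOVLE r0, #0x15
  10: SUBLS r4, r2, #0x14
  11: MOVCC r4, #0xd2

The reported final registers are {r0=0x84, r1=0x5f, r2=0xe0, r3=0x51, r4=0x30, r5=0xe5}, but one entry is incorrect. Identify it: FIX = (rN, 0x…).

[0] flags=1000 → (cmp)
[1] flags=1000 CS?F → skip
[2] flags=1000 NE?T → r4=0x66
[3] flags=1000 NE?T → r3=0x51
[4] flags=1001 → (cmp)
[5] flags=1001 LE?F → skip
[6] flags=1001 LE?F → skip
[7] flags=1001 VS?T → r0=0x84
[8] flags=0010 → (cmp)
[9] flags=0010 LE?F → skip
[10] flags=0010 LS?F → skip
[11] flags=0010 CC?F → skip

FIX = (r4, 0x66)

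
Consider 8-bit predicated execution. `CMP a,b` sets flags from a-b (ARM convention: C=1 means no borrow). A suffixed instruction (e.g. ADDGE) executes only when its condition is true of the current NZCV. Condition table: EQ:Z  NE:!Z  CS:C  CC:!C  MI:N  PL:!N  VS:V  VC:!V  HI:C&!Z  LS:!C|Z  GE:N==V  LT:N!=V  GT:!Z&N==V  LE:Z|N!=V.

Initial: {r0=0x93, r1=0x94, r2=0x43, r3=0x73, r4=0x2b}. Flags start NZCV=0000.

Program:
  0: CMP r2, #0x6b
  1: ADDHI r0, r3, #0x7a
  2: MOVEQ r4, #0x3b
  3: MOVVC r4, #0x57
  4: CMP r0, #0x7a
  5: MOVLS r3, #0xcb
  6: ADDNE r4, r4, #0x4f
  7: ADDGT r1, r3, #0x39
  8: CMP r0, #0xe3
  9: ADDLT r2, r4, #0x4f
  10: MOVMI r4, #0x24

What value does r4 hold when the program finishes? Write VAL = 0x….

VAL = 0x24

[0] flags=1000 → (cmp)
[1] flags=1000 HI?F → skip
[2] flags=1000 EQ?F → skip
[3] flags=1000 VC?T → r4=0x57
[4] flags=0011 → (cmp)
[5] flags=0011 LS?F → skip
[6] flags=0011 NE?T → r4=0xa6
[7] flags=0011 GT?F → skip
[8] flags=1000 → (cmp)
[9] flags=1000 LT?T → r2=0xf5
[10] flags=1000 MI?T → r4=0x24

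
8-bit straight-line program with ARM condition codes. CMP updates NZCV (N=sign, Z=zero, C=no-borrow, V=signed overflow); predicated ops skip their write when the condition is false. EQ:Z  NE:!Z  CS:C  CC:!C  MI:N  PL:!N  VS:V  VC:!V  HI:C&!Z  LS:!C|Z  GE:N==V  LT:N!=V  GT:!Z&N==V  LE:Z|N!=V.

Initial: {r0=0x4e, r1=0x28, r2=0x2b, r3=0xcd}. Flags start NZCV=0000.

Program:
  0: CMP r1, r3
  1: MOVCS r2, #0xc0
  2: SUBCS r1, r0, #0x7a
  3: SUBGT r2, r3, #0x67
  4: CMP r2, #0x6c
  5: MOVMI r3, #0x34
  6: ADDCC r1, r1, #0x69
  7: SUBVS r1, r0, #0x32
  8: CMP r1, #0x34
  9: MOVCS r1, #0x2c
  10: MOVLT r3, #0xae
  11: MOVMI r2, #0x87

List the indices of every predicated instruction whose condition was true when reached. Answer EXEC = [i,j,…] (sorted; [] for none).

0: ✓ CMP  NZCV=0000
1: · MOVCS
2: · SUBCS
3: ✓ SUBGT  r2←0x66
4: ✓ CMP  NZCV=1000
5: ✓ MOVMI  r3←0x34
6: ✓ ADDCC  r1←0x91
7: · SUBVS
8: ✓ CMP  NZCV=0011
9: ✓ MOVCS  r1←0x2c
10: ✓ MOVLT  r3←0xae
11: · MOVMI

EXEC = [3,5,6,9,10]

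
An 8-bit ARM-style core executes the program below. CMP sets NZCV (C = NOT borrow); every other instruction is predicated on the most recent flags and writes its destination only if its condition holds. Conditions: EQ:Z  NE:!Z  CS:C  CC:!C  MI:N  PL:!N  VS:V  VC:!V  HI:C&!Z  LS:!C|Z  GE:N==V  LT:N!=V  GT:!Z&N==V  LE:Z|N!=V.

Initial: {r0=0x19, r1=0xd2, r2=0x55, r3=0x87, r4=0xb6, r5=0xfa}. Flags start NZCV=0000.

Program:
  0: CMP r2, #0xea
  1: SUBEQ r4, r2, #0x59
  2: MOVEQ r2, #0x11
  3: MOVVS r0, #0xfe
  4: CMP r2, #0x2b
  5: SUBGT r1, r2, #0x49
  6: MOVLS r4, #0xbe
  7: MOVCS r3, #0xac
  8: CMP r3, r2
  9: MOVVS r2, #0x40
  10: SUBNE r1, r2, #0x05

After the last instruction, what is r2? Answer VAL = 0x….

[0] flags=0000 → (cmp)
[1] flags=0000 EQ?F → skip
[2] flags=0000 EQ?F → skip
[3] flags=0000 VS?F → skip
[4] flags=0010 → (cmp)
[5] flags=0010 GT?T → r1=0x0c
[6] flags=0010 LS?F → skip
[7] flags=0010 CS?T → r3=0xac
[8] flags=0011 → (cmp)
[9] flags=0011 VS?T → r2=0x40
[10] flags=0011 NE?T → r1=0x3b

VAL = 0x40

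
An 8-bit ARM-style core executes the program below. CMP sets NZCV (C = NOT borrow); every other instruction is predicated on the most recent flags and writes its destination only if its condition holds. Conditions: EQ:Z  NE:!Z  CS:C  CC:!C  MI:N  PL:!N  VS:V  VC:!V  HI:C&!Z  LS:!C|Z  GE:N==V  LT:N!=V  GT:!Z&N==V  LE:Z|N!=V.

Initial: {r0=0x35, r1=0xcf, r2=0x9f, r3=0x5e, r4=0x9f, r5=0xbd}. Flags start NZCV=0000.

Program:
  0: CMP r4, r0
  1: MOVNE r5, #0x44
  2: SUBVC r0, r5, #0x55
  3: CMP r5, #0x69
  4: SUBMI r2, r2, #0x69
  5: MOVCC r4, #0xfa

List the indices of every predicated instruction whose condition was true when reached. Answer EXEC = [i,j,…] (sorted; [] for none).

0: ✓ CMP  NZCV=0011
1: ✓ MOVNE  r5←0x44
2: · SUBVC
3: ✓ CMP  NZCV=1000
4: ✓ SUBMI  r2←0x36
5: ✓ MOVCC  r4←0xfa

EXEC = [1,4,5]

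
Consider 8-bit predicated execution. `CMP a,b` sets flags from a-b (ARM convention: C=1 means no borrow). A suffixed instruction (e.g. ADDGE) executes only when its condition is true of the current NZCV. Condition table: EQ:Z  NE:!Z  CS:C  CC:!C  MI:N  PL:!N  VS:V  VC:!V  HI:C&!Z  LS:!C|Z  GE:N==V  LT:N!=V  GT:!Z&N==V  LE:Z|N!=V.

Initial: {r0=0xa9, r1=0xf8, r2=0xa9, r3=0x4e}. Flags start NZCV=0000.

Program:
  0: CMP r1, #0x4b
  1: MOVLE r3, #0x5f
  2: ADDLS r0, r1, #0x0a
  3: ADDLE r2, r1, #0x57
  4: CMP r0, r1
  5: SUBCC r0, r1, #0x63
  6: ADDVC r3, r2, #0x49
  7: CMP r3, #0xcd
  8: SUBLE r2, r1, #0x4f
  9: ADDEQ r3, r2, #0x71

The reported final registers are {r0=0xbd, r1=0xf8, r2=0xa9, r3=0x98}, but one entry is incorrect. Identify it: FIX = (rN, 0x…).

FIX = (r0, 0x95)

0: ✓ CMP  NZCV=1010
1: ✓ MOVLE  r3←0x5f
2: · ADDLS
3: ✓ ADDLE  r2←0x4f
4: ✓ CMP  NZCV=1000
5: ✓ SUBCC  r0←0x95
6: ✓ ADDVC  r3←0x98
7: ✓ CMP  NZCV=1000
8: ✓ SUBLE  r2←0xa9
9: · ADDEQ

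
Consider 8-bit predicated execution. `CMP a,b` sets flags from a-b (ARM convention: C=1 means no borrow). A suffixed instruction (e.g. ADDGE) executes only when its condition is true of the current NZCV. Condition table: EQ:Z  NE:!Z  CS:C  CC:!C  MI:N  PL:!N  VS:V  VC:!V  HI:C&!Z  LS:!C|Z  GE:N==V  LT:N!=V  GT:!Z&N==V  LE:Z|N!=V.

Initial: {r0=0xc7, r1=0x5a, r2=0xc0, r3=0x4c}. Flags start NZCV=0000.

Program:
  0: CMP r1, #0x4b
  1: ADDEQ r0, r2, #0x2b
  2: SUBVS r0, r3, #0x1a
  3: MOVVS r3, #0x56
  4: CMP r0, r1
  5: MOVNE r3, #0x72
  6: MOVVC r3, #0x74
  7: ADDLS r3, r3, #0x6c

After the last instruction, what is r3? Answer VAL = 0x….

[0] flags=0010 → (cmp)
[1] flags=0010 EQ?F → skip
[2] flags=0010 VS?F → skip
[3] flags=0010 VS?F → skip
[4] flags=0011 → (cmp)
[5] flags=0011 NE?T → r3=0x72
[6] flags=0011 VC?F → skip
[7] flags=0011 LS?F → skip

VAL = 0x72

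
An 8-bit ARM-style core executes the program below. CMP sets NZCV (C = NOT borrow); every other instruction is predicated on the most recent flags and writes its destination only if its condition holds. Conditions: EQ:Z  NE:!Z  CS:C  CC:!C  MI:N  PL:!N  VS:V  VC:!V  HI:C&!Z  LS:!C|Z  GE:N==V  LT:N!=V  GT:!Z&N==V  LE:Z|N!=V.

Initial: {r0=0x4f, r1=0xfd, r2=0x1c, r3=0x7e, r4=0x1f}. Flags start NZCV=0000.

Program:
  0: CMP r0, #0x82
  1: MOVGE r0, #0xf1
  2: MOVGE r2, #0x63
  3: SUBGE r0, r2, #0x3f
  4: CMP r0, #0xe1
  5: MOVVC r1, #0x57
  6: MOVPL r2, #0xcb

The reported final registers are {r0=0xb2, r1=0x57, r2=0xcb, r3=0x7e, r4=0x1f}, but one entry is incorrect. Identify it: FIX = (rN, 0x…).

[0] flags=1001 → (cmp)
[1] flags=1001 GE?T → r0=0xf1
[2] flags=1001 GE?T → r2=0x63
[3] flags=1001 GE?T → r0=0x24
[4] flags=0000 → (cmp)
[5] flags=0000 VC?T → r1=0x57
[6] flags=0000 PL?T → r2=0xcb

FIX = (r0, 0x24)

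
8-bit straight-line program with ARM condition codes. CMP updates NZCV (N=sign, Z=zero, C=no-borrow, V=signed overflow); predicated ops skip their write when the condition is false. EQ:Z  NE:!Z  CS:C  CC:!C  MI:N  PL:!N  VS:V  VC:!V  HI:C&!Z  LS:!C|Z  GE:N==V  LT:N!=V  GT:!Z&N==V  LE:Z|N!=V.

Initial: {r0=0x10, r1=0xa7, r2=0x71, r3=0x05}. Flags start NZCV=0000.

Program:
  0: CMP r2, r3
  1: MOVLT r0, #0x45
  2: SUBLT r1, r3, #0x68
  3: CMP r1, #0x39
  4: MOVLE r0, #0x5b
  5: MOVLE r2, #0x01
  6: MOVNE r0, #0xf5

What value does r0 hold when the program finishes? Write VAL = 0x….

0: ✓ CMP  NZCV=0010
1: · MOVLT
2: · SUBLT
3: ✓ CMP  NZCV=0011
4: ✓ MOVLE  r0←0x5b
5: ✓ MOVLE  r2←0x01
6: ✓ MOVNE  r0←0xf5

VAL = 0xf5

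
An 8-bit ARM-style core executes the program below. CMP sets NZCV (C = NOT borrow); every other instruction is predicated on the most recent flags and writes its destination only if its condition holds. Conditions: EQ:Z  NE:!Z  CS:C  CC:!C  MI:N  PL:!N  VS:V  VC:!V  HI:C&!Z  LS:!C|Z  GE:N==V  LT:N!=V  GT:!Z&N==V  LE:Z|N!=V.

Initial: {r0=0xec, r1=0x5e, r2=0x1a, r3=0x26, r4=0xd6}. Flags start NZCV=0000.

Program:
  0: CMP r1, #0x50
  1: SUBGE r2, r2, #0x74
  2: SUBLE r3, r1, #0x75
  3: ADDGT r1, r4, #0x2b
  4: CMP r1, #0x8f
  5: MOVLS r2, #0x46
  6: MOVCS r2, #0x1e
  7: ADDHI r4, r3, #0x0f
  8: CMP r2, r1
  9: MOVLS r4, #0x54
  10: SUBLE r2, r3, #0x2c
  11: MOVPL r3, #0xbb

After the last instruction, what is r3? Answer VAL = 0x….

[0] flags=0010 → (cmp)
[1] flags=0010 GE?T → r2=0xa6
[2] flags=0010 LE?F → skip
[3] flags=0010 GT?T → r1=0x01
[4] flags=0000 → (cmp)
[5] flags=0000 LS?T → r2=0x46
[6] flags=0000 CS?F → skip
[7] flags=0000 HI?F → skip
[8] flags=0010 → (cmp)
[9] flags=0010 LS?F → skip
[10] flags=0010 LE?F → skip
[11] flags=0010 PL?T → r3=0xbb

VAL = 0xbb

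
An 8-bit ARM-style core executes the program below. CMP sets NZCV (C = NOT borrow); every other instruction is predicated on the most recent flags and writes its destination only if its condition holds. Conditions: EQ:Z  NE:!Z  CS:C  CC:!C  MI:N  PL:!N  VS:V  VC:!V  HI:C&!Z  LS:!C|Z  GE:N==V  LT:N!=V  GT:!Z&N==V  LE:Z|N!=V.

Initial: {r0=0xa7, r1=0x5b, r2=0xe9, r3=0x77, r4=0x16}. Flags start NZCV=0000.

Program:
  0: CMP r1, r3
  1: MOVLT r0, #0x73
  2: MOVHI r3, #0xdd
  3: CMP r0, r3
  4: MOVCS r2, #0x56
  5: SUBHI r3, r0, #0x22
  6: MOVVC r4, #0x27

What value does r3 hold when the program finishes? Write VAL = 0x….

[0] flags=1000 → (cmp)
[1] flags=1000 LT?T → r0=0x73
[2] flags=1000 HI?F → skip
[3] flags=1000 → (cmp)
[4] flags=1000 CS?F → skip
[5] flags=1000 HI?F → skip
[6] flags=1000 VC?T → r4=0x27

VAL = 0x77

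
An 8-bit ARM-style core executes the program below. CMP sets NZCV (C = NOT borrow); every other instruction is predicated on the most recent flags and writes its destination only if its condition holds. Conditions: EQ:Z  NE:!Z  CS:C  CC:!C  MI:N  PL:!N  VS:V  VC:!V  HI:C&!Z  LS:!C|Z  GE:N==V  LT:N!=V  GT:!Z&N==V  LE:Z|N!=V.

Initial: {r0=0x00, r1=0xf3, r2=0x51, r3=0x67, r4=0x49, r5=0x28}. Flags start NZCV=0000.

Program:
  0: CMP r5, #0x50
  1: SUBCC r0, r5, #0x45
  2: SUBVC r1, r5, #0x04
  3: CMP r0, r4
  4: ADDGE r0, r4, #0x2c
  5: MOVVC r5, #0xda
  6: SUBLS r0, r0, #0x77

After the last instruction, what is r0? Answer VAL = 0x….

VAL = 0xe3

0: ✓ CMP  NZCV=1000
1: ✓ SUBCC  r0←0xe3
2: ✓ SUBVC  r1←0x24
3: ✓ CMP  NZCV=1010
4: · ADDGE
5: ✓ MOVVC  r5←0xda
6: · SUBLS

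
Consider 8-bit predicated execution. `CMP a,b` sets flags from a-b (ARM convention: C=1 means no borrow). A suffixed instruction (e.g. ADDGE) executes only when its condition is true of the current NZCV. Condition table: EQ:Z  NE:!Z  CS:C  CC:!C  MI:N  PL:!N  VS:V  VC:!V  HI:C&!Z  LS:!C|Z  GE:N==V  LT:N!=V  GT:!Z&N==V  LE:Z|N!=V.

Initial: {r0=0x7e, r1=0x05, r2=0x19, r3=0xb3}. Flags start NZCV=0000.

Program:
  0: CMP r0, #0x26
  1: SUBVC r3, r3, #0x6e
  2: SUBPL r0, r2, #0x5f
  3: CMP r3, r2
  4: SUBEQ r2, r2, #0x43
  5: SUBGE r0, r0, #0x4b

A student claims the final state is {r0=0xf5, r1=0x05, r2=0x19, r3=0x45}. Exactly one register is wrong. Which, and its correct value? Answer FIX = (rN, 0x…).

FIX = (r0, 0x6f)

0: ✓ CMP  NZCV=0010
1: ✓ SUBVC  r3←0x45
2: ✓ SUBPL  r0←0xba
3: ✓ CMP  NZCV=0010
4: · SUBEQ
5: ✓ SUBGE  r0←0x6f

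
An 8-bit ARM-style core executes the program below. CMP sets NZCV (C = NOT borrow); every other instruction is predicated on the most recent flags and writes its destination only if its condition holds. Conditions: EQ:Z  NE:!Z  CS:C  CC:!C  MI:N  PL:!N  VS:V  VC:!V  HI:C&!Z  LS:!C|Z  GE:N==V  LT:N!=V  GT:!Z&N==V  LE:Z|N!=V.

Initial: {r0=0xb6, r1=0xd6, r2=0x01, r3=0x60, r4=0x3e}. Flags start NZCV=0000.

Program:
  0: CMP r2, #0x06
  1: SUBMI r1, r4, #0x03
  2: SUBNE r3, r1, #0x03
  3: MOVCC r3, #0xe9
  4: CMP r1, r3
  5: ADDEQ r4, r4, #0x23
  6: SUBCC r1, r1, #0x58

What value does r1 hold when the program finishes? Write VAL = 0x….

0: ✓ CMP  NZCV=1000
1: ✓ SUBMI  r1←0x3b
2: ✓ SUBNE  r3←0x38
3: ✓ MOVCC  r3←0xe9
4: ✓ CMP  NZCV=0000
5: · ADDEQ
6: ✓ SUBCC  r1←0xe3

VAL = 0xe3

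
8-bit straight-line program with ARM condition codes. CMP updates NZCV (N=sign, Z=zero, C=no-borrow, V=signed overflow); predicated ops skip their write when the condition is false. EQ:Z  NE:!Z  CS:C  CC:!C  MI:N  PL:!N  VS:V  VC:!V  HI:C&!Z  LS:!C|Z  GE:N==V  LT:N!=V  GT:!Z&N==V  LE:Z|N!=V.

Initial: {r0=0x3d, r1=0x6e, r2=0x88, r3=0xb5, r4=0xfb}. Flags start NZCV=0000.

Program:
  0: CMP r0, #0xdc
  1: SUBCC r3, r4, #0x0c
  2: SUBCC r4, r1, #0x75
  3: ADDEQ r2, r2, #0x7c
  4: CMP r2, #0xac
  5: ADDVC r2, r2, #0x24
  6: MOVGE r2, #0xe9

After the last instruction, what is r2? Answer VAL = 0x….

VAL = 0xac

[0] flags=0000 → (cmp)
[1] flags=0000 CC?T → r3=0xef
[2] flags=0000 CC?T → r4=0xf9
[3] flags=0000 EQ?F → skip
[4] flags=1000 → (cmp)
[5] flags=1000 VC?T → r2=0xac
[6] flags=1000 GE?F → skip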